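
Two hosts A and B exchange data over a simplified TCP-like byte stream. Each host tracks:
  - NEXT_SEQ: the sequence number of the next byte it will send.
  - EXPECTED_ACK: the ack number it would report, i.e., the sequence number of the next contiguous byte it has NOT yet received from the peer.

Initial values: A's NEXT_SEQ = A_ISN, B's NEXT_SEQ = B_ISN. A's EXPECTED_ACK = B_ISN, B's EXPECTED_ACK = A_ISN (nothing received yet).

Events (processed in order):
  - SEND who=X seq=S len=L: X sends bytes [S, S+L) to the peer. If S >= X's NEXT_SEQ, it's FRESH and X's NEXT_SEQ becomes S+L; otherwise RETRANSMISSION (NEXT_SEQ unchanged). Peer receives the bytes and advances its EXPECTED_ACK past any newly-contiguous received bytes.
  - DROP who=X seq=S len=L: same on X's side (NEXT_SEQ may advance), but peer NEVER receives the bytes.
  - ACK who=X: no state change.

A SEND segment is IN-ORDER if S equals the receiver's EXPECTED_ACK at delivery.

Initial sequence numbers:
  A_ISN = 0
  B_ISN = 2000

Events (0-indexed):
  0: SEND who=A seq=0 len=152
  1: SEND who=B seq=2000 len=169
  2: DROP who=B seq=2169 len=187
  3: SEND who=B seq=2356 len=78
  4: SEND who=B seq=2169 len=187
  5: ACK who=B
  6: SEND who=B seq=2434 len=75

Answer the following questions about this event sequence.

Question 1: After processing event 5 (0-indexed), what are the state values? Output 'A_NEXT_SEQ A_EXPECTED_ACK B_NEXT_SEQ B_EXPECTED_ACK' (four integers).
After event 0: A_seq=152 A_ack=2000 B_seq=2000 B_ack=152
After event 1: A_seq=152 A_ack=2169 B_seq=2169 B_ack=152
After event 2: A_seq=152 A_ack=2169 B_seq=2356 B_ack=152
After event 3: A_seq=152 A_ack=2169 B_seq=2434 B_ack=152
After event 4: A_seq=152 A_ack=2434 B_seq=2434 B_ack=152
After event 5: A_seq=152 A_ack=2434 B_seq=2434 B_ack=152

152 2434 2434 152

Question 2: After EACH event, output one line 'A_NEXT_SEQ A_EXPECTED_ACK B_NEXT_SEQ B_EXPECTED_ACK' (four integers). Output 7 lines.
152 2000 2000 152
152 2169 2169 152
152 2169 2356 152
152 2169 2434 152
152 2434 2434 152
152 2434 2434 152
152 2509 2509 152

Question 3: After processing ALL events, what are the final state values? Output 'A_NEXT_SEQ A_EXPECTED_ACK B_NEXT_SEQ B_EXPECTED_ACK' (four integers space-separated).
Answer: 152 2509 2509 152

Derivation:
After event 0: A_seq=152 A_ack=2000 B_seq=2000 B_ack=152
After event 1: A_seq=152 A_ack=2169 B_seq=2169 B_ack=152
After event 2: A_seq=152 A_ack=2169 B_seq=2356 B_ack=152
After event 3: A_seq=152 A_ack=2169 B_seq=2434 B_ack=152
After event 4: A_seq=152 A_ack=2434 B_seq=2434 B_ack=152
After event 5: A_seq=152 A_ack=2434 B_seq=2434 B_ack=152
After event 6: A_seq=152 A_ack=2509 B_seq=2509 B_ack=152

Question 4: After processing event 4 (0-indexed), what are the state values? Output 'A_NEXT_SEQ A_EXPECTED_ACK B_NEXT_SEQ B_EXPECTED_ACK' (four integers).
After event 0: A_seq=152 A_ack=2000 B_seq=2000 B_ack=152
After event 1: A_seq=152 A_ack=2169 B_seq=2169 B_ack=152
After event 2: A_seq=152 A_ack=2169 B_seq=2356 B_ack=152
After event 3: A_seq=152 A_ack=2169 B_seq=2434 B_ack=152
After event 4: A_seq=152 A_ack=2434 B_seq=2434 B_ack=152

152 2434 2434 152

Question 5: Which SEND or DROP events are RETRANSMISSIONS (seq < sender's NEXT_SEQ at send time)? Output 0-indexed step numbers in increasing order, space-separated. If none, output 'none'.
Answer: 4

Derivation:
Step 0: SEND seq=0 -> fresh
Step 1: SEND seq=2000 -> fresh
Step 2: DROP seq=2169 -> fresh
Step 3: SEND seq=2356 -> fresh
Step 4: SEND seq=2169 -> retransmit
Step 6: SEND seq=2434 -> fresh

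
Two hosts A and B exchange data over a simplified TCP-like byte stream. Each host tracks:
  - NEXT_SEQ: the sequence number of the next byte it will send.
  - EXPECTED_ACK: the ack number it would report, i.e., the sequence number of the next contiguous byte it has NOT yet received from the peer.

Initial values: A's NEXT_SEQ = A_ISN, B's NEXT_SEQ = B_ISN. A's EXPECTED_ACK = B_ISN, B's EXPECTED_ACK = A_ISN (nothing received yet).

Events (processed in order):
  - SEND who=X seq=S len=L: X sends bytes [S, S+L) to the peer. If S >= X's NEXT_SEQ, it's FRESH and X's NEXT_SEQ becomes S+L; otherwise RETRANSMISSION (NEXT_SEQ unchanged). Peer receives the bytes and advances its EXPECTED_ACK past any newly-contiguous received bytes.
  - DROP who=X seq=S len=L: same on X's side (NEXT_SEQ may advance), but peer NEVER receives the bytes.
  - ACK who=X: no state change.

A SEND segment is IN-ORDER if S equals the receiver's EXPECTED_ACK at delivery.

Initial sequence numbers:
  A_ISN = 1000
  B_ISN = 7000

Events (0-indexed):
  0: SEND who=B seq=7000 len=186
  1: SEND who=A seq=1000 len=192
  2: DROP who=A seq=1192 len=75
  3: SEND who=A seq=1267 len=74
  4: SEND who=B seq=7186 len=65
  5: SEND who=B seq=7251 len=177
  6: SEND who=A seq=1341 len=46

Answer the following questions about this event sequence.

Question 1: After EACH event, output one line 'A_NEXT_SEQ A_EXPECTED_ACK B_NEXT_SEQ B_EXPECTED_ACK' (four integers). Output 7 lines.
1000 7186 7186 1000
1192 7186 7186 1192
1267 7186 7186 1192
1341 7186 7186 1192
1341 7251 7251 1192
1341 7428 7428 1192
1387 7428 7428 1192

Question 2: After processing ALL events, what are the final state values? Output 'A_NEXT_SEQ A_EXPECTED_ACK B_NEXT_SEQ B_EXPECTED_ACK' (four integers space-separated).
After event 0: A_seq=1000 A_ack=7186 B_seq=7186 B_ack=1000
After event 1: A_seq=1192 A_ack=7186 B_seq=7186 B_ack=1192
After event 2: A_seq=1267 A_ack=7186 B_seq=7186 B_ack=1192
After event 3: A_seq=1341 A_ack=7186 B_seq=7186 B_ack=1192
After event 4: A_seq=1341 A_ack=7251 B_seq=7251 B_ack=1192
After event 5: A_seq=1341 A_ack=7428 B_seq=7428 B_ack=1192
After event 6: A_seq=1387 A_ack=7428 B_seq=7428 B_ack=1192

Answer: 1387 7428 7428 1192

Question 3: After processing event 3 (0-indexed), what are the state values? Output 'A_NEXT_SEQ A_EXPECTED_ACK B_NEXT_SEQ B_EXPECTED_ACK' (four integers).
After event 0: A_seq=1000 A_ack=7186 B_seq=7186 B_ack=1000
After event 1: A_seq=1192 A_ack=7186 B_seq=7186 B_ack=1192
After event 2: A_seq=1267 A_ack=7186 B_seq=7186 B_ack=1192
After event 3: A_seq=1341 A_ack=7186 B_seq=7186 B_ack=1192

1341 7186 7186 1192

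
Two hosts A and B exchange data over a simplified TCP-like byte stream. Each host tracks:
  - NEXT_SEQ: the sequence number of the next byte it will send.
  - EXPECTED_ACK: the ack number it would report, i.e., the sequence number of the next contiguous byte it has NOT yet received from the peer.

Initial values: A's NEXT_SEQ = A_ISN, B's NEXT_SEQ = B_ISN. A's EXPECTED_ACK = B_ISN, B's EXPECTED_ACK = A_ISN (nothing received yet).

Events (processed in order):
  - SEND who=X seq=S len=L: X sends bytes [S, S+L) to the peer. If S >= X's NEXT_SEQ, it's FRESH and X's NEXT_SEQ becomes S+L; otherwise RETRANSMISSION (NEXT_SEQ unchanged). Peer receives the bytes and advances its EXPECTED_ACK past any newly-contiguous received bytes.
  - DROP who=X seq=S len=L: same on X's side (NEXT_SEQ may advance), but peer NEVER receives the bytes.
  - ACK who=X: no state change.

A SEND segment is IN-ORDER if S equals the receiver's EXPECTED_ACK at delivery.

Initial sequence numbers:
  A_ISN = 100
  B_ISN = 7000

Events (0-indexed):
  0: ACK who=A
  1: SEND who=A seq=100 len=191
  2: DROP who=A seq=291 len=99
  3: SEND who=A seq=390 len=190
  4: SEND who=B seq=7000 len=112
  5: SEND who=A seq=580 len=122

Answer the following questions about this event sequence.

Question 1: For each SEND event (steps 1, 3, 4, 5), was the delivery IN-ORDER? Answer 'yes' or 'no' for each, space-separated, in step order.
Step 1: SEND seq=100 -> in-order
Step 3: SEND seq=390 -> out-of-order
Step 4: SEND seq=7000 -> in-order
Step 5: SEND seq=580 -> out-of-order

Answer: yes no yes no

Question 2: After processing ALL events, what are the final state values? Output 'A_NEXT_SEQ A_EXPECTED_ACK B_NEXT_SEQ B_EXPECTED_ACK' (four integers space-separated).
After event 0: A_seq=100 A_ack=7000 B_seq=7000 B_ack=100
After event 1: A_seq=291 A_ack=7000 B_seq=7000 B_ack=291
After event 2: A_seq=390 A_ack=7000 B_seq=7000 B_ack=291
After event 3: A_seq=580 A_ack=7000 B_seq=7000 B_ack=291
After event 4: A_seq=580 A_ack=7112 B_seq=7112 B_ack=291
After event 5: A_seq=702 A_ack=7112 B_seq=7112 B_ack=291

Answer: 702 7112 7112 291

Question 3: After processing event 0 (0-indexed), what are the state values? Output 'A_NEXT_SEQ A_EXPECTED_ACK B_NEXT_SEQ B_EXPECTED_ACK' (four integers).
After event 0: A_seq=100 A_ack=7000 B_seq=7000 B_ack=100

100 7000 7000 100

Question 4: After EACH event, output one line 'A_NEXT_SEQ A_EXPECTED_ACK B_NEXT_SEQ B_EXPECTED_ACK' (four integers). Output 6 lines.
100 7000 7000 100
291 7000 7000 291
390 7000 7000 291
580 7000 7000 291
580 7112 7112 291
702 7112 7112 291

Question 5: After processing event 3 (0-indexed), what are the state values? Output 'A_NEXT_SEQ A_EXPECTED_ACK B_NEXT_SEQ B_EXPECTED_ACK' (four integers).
After event 0: A_seq=100 A_ack=7000 B_seq=7000 B_ack=100
After event 1: A_seq=291 A_ack=7000 B_seq=7000 B_ack=291
After event 2: A_seq=390 A_ack=7000 B_seq=7000 B_ack=291
After event 3: A_seq=580 A_ack=7000 B_seq=7000 B_ack=291

580 7000 7000 291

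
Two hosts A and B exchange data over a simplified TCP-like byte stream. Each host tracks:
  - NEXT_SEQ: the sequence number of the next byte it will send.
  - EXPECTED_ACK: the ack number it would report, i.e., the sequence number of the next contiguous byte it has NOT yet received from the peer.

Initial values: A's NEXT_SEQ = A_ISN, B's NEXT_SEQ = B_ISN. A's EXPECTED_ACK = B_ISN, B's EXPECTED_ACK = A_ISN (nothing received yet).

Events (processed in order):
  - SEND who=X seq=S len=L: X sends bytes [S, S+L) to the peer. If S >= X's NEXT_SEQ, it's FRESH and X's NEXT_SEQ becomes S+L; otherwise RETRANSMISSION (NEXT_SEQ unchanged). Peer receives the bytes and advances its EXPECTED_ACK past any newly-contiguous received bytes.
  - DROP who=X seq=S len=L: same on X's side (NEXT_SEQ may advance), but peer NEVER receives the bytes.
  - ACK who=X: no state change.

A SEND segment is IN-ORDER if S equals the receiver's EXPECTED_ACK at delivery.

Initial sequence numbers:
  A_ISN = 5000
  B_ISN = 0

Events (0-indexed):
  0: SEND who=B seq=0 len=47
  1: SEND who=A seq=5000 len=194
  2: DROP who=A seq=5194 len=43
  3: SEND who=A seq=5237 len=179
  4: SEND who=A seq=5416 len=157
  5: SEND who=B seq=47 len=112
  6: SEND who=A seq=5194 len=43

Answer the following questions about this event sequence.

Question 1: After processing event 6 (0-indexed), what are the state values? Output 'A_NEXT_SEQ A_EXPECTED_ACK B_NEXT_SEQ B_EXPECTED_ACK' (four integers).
After event 0: A_seq=5000 A_ack=47 B_seq=47 B_ack=5000
After event 1: A_seq=5194 A_ack=47 B_seq=47 B_ack=5194
After event 2: A_seq=5237 A_ack=47 B_seq=47 B_ack=5194
After event 3: A_seq=5416 A_ack=47 B_seq=47 B_ack=5194
After event 4: A_seq=5573 A_ack=47 B_seq=47 B_ack=5194
After event 5: A_seq=5573 A_ack=159 B_seq=159 B_ack=5194
After event 6: A_seq=5573 A_ack=159 B_seq=159 B_ack=5573

5573 159 159 5573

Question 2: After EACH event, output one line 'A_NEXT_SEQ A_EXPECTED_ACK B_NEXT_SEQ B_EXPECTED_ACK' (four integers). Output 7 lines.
5000 47 47 5000
5194 47 47 5194
5237 47 47 5194
5416 47 47 5194
5573 47 47 5194
5573 159 159 5194
5573 159 159 5573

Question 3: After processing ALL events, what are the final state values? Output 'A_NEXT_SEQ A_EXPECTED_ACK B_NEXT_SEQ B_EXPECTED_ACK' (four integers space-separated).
After event 0: A_seq=5000 A_ack=47 B_seq=47 B_ack=5000
After event 1: A_seq=5194 A_ack=47 B_seq=47 B_ack=5194
After event 2: A_seq=5237 A_ack=47 B_seq=47 B_ack=5194
After event 3: A_seq=5416 A_ack=47 B_seq=47 B_ack=5194
After event 4: A_seq=5573 A_ack=47 B_seq=47 B_ack=5194
After event 5: A_seq=5573 A_ack=159 B_seq=159 B_ack=5194
After event 6: A_seq=5573 A_ack=159 B_seq=159 B_ack=5573

Answer: 5573 159 159 5573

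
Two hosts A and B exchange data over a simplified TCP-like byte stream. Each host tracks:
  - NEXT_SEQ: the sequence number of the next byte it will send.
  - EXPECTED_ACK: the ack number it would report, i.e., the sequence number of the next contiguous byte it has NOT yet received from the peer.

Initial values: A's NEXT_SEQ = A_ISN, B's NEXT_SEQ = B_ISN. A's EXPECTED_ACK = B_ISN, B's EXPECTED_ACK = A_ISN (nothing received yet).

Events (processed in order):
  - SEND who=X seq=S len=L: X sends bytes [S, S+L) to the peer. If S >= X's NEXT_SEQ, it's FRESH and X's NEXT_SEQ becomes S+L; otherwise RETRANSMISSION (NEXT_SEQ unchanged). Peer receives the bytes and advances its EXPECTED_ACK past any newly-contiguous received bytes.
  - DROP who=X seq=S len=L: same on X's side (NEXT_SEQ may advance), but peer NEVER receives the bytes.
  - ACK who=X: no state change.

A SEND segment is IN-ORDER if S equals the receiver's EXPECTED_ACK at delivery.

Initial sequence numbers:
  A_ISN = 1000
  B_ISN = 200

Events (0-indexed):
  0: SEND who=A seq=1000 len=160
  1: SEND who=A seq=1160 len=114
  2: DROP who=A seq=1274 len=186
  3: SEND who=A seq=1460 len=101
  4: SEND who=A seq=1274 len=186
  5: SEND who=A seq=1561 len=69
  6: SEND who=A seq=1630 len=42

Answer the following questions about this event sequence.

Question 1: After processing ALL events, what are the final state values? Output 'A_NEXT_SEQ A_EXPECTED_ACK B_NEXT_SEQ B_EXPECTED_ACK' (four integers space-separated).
Answer: 1672 200 200 1672

Derivation:
After event 0: A_seq=1160 A_ack=200 B_seq=200 B_ack=1160
After event 1: A_seq=1274 A_ack=200 B_seq=200 B_ack=1274
After event 2: A_seq=1460 A_ack=200 B_seq=200 B_ack=1274
After event 3: A_seq=1561 A_ack=200 B_seq=200 B_ack=1274
After event 4: A_seq=1561 A_ack=200 B_seq=200 B_ack=1561
After event 5: A_seq=1630 A_ack=200 B_seq=200 B_ack=1630
After event 6: A_seq=1672 A_ack=200 B_seq=200 B_ack=1672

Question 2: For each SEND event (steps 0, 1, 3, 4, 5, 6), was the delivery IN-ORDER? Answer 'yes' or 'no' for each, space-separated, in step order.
Answer: yes yes no yes yes yes

Derivation:
Step 0: SEND seq=1000 -> in-order
Step 1: SEND seq=1160 -> in-order
Step 3: SEND seq=1460 -> out-of-order
Step 4: SEND seq=1274 -> in-order
Step 5: SEND seq=1561 -> in-order
Step 6: SEND seq=1630 -> in-order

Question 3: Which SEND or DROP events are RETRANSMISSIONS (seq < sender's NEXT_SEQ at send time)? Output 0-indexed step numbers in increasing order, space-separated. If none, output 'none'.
Answer: 4

Derivation:
Step 0: SEND seq=1000 -> fresh
Step 1: SEND seq=1160 -> fresh
Step 2: DROP seq=1274 -> fresh
Step 3: SEND seq=1460 -> fresh
Step 4: SEND seq=1274 -> retransmit
Step 5: SEND seq=1561 -> fresh
Step 6: SEND seq=1630 -> fresh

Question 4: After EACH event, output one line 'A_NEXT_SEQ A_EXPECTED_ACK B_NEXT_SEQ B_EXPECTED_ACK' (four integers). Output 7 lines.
1160 200 200 1160
1274 200 200 1274
1460 200 200 1274
1561 200 200 1274
1561 200 200 1561
1630 200 200 1630
1672 200 200 1672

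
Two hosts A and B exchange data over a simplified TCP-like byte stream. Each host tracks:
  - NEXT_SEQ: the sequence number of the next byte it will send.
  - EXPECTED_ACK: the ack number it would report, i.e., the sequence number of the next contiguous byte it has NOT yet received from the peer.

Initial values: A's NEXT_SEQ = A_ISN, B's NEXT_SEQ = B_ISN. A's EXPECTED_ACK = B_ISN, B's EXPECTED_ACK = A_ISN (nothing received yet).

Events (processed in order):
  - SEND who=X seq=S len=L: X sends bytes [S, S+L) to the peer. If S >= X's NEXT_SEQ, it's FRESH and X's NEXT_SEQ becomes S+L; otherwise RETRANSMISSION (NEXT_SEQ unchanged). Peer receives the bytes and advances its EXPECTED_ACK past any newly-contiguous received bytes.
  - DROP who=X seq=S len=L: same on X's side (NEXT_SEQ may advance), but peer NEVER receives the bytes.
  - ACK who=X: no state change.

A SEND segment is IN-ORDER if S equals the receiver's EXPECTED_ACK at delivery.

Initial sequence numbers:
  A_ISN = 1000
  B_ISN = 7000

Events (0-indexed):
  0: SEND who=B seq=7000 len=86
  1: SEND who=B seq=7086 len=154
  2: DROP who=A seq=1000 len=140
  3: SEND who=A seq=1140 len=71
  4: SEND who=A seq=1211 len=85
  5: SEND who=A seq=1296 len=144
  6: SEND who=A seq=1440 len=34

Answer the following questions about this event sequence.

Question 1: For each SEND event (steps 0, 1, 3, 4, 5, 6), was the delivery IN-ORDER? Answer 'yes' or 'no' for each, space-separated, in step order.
Step 0: SEND seq=7000 -> in-order
Step 1: SEND seq=7086 -> in-order
Step 3: SEND seq=1140 -> out-of-order
Step 4: SEND seq=1211 -> out-of-order
Step 5: SEND seq=1296 -> out-of-order
Step 6: SEND seq=1440 -> out-of-order

Answer: yes yes no no no no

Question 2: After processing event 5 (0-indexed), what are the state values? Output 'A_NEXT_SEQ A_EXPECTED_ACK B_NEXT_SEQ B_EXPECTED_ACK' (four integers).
After event 0: A_seq=1000 A_ack=7086 B_seq=7086 B_ack=1000
After event 1: A_seq=1000 A_ack=7240 B_seq=7240 B_ack=1000
After event 2: A_seq=1140 A_ack=7240 B_seq=7240 B_ack=1000
After event 3: A_seq=1211 A_ack=7240 B_seq=7240 B_ack=1000
After event 4: A_seq=1296 A_ack=7240 B_seq=7240 B_ack=1000
After event 5: A_seq=1440 A_ack=7240 B_seq=7240 B_ack=1000

1440 7240 7240 1000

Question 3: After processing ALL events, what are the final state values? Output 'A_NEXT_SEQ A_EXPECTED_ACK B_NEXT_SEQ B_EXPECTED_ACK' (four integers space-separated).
Answer: 1474 7240 7240 1000

Derivation:
After event 0: A_seq=1000 A_ack=7086 B_seq=7086 B_ack=1000
After event 1: A_seq=1000 A_ack=7240 B_seq=7240 B_ack=1000
After event 2: A_seq=1140 A_ack=7240 B_seq=7240 B_ack=1000
After event 3: A_seq=1211 A_ack=7240 B_seq=7240 B_ack=1000
After event 4: A_seq=1296 A_ack=7240 B_seq=7240 B_ack=1000
After event 5: A_seq=1440 A_ack=7240 B_seq=7240 B_ack=1000
After event 6: A_seq=1474 A_ack=7240 B_seq=7240 B_ack=1000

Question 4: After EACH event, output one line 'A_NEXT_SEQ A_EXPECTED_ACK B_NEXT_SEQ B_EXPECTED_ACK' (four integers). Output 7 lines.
1000 7086 7086 1000
1000 7240 7240 1000
1140 7240 7240 1000
1211 7240 7240 1000
1296 7240 7240 1000
1440 7240 7240 1000
1474 7240 7240 1000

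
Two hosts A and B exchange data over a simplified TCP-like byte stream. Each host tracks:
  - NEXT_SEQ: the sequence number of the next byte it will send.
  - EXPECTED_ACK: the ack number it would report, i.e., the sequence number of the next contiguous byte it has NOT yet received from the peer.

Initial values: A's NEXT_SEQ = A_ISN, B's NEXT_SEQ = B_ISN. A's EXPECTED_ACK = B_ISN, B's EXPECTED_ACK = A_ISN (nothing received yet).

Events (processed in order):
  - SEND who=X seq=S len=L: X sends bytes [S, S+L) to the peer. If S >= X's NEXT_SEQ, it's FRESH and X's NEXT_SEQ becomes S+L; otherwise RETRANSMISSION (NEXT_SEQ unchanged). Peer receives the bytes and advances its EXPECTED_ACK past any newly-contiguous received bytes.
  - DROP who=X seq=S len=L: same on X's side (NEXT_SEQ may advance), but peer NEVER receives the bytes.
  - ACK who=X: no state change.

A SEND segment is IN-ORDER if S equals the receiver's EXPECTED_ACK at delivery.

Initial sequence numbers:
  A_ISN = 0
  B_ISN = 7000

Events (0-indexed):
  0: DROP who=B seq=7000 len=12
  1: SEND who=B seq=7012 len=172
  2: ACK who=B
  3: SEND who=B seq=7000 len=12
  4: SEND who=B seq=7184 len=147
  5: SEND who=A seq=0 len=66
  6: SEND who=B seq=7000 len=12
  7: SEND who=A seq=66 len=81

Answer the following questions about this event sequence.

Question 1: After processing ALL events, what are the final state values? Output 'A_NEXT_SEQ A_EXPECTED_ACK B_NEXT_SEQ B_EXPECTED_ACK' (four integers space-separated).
Answer: 147 7331 7331 147

Derivation:
After event 0: A_seq=0 A_ack=7000 B_seq=7012 B_ack=0
After event 1: A_seq=0 A_ack=7000 B_seq=7184 B_ack=0
After event 2: A_seq=0 A_ack=7000 B_seq=7184 B_ack=0
After event 3: A_seq=0 A_ack=7184 B_seq=7184 B_ack=0
After event 4: A_seq=0 A_ack=7331 B_seq=7331 B_ack=0
After event 5: A_seq=66 A_ack=7331 B_seq=7331 B_ack=66
After event 6: A_seq=66 A_ack=7331 B_seq=7331 B_ack=66
After event 7: A_seq=147 A_ack=7331 B_seq=7331 B_ack=147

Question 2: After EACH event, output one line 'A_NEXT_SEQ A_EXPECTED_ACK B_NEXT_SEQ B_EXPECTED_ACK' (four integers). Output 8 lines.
0 7000 7012 0
0 7000 7184 0
0 7000 7184 0
0 7184 7184 0
0 7331 7331 0
66 7331 7331 66
66 7331 7331 66
147 7331 7331 147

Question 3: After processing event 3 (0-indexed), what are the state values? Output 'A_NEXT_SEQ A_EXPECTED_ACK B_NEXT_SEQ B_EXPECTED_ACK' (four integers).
After event 0: A_seq=0 A_ack=7000 B_seq=7012 B_ack=0
After event 1: A_seq=0 A_ack=7000 B_seq=7184 B_ack=0
After event 2: A_seq=0 A_ack=7000 B_seq=7184 B_ack=0
After event 3: A_seq=0 A_ack=7184 B_seq=7184 B_ack=0

0 7184 7184 0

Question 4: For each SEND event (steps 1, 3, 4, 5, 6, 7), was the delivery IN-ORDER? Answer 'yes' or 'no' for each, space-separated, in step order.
Answer: no yes yes yes no yes

Derivation:
Step 1: SEND seq=7012 -> out-of-order
Step 3: SEND seq=7000 -> in-order
Step 4: SEND seq=7184 -> in-order
Step 5: SEND seq=0 -> in-order
Step 6: SEND seq=7000 -> out-of-order
Step 7: SEND seq=66 -> in-order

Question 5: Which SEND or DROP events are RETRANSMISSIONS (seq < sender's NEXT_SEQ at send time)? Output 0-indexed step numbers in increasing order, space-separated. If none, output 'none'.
Answer: 3 6

Derivation:
Step 0: DROP seq=7000 -> fresh
Step 1: SEND seq=7012 -> fresh
Step 3: SEND seq=7000 -> retransmit
Step 4: SEND seq=7184 -> fresh
Step 5: SEND seq=0 -> fresh
Step 6: SEND seq=7000 -> retransmit
Step 7: SEND seq=66 -> fresh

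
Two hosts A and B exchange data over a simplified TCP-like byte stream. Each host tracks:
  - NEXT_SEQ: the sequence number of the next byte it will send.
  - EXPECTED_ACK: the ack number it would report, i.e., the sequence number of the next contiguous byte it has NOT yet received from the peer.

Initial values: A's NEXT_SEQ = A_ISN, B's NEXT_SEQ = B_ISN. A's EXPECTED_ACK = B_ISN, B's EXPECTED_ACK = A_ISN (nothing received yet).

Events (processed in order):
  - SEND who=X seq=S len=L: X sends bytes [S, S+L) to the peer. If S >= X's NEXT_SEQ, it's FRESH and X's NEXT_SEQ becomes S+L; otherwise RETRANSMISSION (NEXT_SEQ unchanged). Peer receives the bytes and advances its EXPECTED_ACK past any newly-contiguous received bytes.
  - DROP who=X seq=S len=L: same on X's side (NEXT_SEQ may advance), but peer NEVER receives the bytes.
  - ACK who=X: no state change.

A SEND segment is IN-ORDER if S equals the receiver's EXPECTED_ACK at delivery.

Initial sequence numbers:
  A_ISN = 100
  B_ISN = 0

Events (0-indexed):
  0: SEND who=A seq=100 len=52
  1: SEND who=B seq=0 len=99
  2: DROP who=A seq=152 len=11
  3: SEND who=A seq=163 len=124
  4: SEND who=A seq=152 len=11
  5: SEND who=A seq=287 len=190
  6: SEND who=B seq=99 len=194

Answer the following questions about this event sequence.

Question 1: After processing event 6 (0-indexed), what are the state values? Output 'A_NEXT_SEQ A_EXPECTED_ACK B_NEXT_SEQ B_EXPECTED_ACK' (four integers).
After event 0: A_seq=152 A_ack=0 B_seq=0 B_ack=152
After event 1: A_seq=152 A_ack=99 B_seq=99 B_ack=152
After event 2: A_seq=163 A_ack=99 B_seq=99 B_ack=152
After event 3: A_seq=287 A_ack=99 B_seq=99 B_ack=152
After event 4: A_seq=287 A_ack=99 B_seq=99 B_ack=287
After event 5: A_seq=477 A_ack=99 B_seq=99 B_ack=477
After event 6: A_seq=477 A_ack=293 B_seq=293 B_ack=477

477 293 293 477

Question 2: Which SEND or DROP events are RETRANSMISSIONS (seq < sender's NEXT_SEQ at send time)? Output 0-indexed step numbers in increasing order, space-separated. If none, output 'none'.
Step 0: SEND seq=100 -> fresh
Step 1: SEND seq=0 -> fresh
Step 2: DROP seq=152 -> fresh
Step 3: SEND seq=163 -> fresh
Step 4: SEND seq=152 -> retransmit
Step 5: SEND seq=287 -> fresh
Step 6: SEND seq=99 -> fresh

Answer: 4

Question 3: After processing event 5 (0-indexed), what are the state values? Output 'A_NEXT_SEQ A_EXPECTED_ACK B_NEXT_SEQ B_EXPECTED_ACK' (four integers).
After event 0: A_seq=152 A_ack=0 B_seq=0 B_ack=152
After event 1: A_seq=152 A_ack=99 B_seq=99 B_ack=152
After event 2: A_seq=163 A_ack=99 B_seq=99 B_ack=152
After event 3: A_seq=287 A_ack=99 B_seq=99 B_ack=152
After event 4: A_seq=287 A_ack=99 B_seq=99 B_ack=287
After event 5: A_seq=477 A_ack=99 B_seq=99 B_ack=477

477 99 99 477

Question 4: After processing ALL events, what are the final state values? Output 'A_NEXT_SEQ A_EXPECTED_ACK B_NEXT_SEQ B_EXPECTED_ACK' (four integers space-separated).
After event 0: A_seq=152 A_ack=0 B_seq=0 B_ack=152
After event 1: A_seq=152 A_ack=99 B_seq=99 B_ack=152
After event 2: A_seq=163 A_ack=99 B_seq=99 B_ack=152
After event 3: A_seq=287 A_ack=99 B_seq=99 B_ack=152
After event 4: A_seq=287 A_ack=99 B_seq=99 B_ack=287
After event 5: A_seq=477 A_ack=99 B_seq=99 B_ack=477
After event 6: A_seq=477 A_ack=293 B_seq=293 B_ack=477

Answer: 477 293 293 477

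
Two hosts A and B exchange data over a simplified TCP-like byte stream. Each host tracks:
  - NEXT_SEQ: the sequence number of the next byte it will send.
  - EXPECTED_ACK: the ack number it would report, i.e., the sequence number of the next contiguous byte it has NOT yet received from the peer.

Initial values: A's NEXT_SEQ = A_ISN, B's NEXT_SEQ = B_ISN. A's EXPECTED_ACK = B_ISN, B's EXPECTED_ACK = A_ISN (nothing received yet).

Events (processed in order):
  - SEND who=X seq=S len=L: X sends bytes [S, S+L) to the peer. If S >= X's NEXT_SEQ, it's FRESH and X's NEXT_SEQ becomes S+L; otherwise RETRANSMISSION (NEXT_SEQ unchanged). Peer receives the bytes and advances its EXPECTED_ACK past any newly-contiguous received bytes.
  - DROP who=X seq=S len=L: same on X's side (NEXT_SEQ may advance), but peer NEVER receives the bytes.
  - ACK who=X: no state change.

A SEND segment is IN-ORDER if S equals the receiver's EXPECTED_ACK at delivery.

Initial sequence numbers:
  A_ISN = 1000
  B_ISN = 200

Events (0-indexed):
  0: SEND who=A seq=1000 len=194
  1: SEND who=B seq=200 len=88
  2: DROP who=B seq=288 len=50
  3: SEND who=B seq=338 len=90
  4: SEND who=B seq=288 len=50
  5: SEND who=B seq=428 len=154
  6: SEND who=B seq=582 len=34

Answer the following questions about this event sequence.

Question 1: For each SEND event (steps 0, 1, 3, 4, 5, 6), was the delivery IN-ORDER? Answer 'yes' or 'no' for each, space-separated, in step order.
Step 0: SEND seq=1000 -> in-order
Step 1: SEND seq=200 -> in-order
Step 3: SEND seq=338 -> out-of-order
Step 4: SEND seq=288 -> in-order
Step 5: SEND seq=428 -> in-order
Step 6: SEND seq=582 -> in-order

Answer: yes yes no yes yes yes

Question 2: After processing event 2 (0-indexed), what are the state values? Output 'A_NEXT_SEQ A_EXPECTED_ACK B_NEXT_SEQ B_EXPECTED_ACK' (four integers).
After event 0: A_seq=1194 A_ack=200 B_seq=200 B_ack=1194
After event 1: A_seq=1194 A_ack=288 B_seq=288 B_ack=1194
After event 2: A_seq=1194 A_ack=288 B_seq=338 B_ack=1194

1194 288 338 1194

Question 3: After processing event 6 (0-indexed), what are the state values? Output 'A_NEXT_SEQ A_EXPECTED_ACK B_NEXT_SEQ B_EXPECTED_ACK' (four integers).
After event 0: A_seq=1194 A_ack=200 B_seq=200 B_ack=1194
After event 1: A_seq=1194 A_ack=288 B_seq=288 B_ack=1194
After event 2: A_seq=1194 A_ack=288 B_seq=338 B_ack=1194
After event 3: A_seq=1194 A_ack=288 B_seq=428 B_ack=1194
After event 4: A_seq=1194 A_ack=428 B_seq=428 B_ack=1194
After event 5: A_seq=1194 A_ack=582 B_seq=582 B_ack=1194
After event 6: A_seq=1194 A_ack=616 B_seq=616 B_ack=1194

1194 616 616 1194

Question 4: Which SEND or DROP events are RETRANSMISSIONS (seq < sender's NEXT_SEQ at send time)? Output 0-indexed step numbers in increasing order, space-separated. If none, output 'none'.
Answer: 4

Derivation:
Step 0: SEND seq=1000 -> fresh
Step 1: SEND seq=200 -> fresh
Step 2: DROP seq=288 -> fresh
Step 3: SEND seq=338 -> fresh
Step 4: SEND seq=288 -> retransmit
Step 5: SEND seq=428 -> fresh
Step 6: SEND seq=582 -> fresh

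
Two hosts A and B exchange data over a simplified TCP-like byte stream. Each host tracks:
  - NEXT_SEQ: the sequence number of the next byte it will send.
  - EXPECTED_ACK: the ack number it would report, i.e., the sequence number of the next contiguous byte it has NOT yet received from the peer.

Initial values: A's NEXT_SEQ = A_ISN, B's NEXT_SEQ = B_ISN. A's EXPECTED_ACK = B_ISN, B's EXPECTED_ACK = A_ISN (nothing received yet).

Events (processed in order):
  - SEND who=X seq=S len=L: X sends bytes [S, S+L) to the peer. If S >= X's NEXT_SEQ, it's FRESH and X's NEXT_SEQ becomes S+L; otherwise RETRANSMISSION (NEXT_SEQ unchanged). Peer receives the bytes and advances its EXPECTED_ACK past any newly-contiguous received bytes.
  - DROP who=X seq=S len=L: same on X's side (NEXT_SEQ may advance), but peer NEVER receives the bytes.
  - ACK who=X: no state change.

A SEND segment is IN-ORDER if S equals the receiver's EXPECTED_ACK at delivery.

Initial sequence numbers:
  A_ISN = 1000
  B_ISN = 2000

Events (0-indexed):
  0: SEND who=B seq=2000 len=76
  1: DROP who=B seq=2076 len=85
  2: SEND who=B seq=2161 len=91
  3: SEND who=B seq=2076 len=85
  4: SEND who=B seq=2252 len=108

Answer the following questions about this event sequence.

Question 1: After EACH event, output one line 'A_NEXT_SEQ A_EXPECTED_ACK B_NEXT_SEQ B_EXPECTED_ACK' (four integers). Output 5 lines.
1000 2076 2076 1000
1000 2076 2161 1000
1000 2076 2252 1000
1000 2252 2252 1000
1000 2360 2360 1000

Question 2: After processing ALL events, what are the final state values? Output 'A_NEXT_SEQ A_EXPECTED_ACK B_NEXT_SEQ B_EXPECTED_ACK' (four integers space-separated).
After event 0: A_seq=1000 A_ack=2076 B_seq=2076 B_ack=1000
After event 1: A_seq=1000 A_ack=2076 B_seq=2161 B_ack=1000
After event 2: A_seq=1000 A_ack=2076 B_seq=2252 B_ack=1000
After event 3: A_seq=1000 A_ack=2252 B_seq=2252 B_ack=1000
After event 4: A_seq=1000 A_ack=2360 B_seq=2360 B_ack=1000

Answer: 1000 2360 2360 1000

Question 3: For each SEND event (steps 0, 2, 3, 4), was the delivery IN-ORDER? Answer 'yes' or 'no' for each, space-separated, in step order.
Answer: yes no yes yes

Derivation:
Step 0: SEND seq=2000 -> in-order
Step 2: SEND seq=2161 -> out-of-order
Step 3: SEND seq=2076 -> in-order
Step 4: SEND seq=2252 -> in-order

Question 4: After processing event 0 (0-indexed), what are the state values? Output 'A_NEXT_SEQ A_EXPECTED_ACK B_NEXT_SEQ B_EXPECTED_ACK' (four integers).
After event 0: A_seq=1000 A_ack=2076 B_seq=2076 B_ack=1000

1000 2076 2076 1000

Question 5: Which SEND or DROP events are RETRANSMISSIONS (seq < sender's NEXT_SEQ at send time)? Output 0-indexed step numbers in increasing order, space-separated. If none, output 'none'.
Answer: 3

Derivation:
Step 0: SEND seq=2000 -> fresh
Step 1: DROP seq=2076 -> fresh
Step 2: SEND seq=2161 -> fresh
Step 3: SEND seq=2076 -> retransmit
Step 4: SEND seq=2252 -> fresh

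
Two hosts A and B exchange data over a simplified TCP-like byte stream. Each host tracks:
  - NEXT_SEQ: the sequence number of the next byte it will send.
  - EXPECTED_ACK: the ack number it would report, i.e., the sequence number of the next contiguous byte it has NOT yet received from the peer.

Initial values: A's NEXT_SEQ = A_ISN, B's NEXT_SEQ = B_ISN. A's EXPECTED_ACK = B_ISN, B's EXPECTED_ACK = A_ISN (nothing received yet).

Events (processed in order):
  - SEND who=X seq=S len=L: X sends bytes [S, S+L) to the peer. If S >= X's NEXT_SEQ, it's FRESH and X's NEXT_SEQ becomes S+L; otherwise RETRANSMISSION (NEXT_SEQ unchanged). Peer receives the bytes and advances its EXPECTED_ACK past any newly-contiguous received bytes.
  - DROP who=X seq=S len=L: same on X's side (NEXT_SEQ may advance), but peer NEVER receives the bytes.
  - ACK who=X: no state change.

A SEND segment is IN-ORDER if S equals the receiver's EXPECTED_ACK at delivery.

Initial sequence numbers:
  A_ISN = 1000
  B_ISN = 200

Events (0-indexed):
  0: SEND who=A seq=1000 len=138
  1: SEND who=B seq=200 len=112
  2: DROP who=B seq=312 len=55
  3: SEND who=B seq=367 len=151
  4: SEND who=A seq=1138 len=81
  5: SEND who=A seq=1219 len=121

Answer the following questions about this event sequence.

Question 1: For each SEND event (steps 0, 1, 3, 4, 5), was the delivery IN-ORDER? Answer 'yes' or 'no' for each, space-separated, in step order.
Answer: yes yes no yes yes

Derivation:
Step 0: SEND seq=1000 -> in-order
Step 1: SEND seq=200 -> in-order
Step 3: SEND seq=367 -> out-of-order
Step 4: SEND seq=1138 -> in-order
Step 5: SEND seq=1219 -> in-order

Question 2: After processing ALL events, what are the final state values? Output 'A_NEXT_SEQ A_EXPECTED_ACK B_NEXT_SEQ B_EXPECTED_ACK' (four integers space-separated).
Answer: 1340 312 518 1340

Derivation:
After event 0: A_seq=1138 A_ack=200 B_seq=200 B_ack=1138
After event 1: A_seq=1138 A_ack=312 B_seq=312 B_ack=1138
After event 2: A_seq=1138 A_ack=312 B_seq=367 B_ack=1138
After event 3: A_seq=1138 A_ack=312 B_seq=518 B_ack=1138
After event 4: A_seq=1219 A_ack=312 B_seq=518 B_ack=1219
After event 5: A_seq=1340 A_ack=312 B_seq=518 B_ack=1340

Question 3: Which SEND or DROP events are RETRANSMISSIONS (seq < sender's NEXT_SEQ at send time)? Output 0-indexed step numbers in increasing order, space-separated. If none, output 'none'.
Step 0: SEND seq=1000 -> fresh
Step 1: SEND seq=200 -> fresh
Step 2: DROP seq=312 -> fresh
Step 3: SEND seq=367 -> fresh
Step 4: SEND seq=1138 -> fresh
Step 5: SEND seq=1219 -> fresh

Answer: none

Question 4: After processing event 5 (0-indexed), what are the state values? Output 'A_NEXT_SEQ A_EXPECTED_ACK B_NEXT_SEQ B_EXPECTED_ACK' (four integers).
After event 0: A_seq=1138 A_ack=200 B_seq=200 B_ack=1138
After event 1: A_seq=1138 A_ack=312 B_seq=312 B_ack=1138
After event 2: A_seq=1138 A_ack=312 B_seq=367 B_ack=1138
After event 3: A_seq=1138 A_ack=312 B_seq=518 B_ack=1138
After event 4: A_seq=1219 A_ack=312 B_seq=518 B_ack=1219
After event 5: A_seq=1340 A_ack=312 B_seq=518 B_ack=1340

1340 312 518 1340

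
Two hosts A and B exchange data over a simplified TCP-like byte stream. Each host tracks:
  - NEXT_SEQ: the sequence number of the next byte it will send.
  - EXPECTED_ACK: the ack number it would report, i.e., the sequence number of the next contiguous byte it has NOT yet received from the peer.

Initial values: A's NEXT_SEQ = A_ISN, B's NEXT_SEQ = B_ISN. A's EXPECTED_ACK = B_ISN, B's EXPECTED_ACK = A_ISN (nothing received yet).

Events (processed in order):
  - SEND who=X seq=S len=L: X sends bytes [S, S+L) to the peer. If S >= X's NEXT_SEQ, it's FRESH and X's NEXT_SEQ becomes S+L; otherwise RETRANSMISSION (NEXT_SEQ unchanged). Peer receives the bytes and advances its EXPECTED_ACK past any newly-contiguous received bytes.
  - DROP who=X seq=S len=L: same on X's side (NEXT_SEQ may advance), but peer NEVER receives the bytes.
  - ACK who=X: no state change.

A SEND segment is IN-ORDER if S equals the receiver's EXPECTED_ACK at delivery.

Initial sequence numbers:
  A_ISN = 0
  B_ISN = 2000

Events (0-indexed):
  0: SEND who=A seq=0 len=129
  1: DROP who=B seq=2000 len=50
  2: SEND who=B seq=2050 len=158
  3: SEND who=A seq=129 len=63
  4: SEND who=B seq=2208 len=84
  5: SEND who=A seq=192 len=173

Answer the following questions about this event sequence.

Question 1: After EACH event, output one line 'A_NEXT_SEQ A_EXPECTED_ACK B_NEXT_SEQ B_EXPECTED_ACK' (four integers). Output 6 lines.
129 2000 2000 129
129 2000 2050 129
129 2000 2208 129
192 2000 2208 192
192 2000 2292 192
365 2000 2292 365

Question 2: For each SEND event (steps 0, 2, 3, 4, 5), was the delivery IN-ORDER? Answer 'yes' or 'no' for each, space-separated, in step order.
Step 0: SEND seq=0 -> in-order
Step 2: SEND seq=2050 -> out-of-order
Step 3: SEND seq=129 -> in-order
Step 4: SEND seq=2208 -> out-of-order
Step 5: SEND seq=192 -> in-order

Answer: yes no yes no yes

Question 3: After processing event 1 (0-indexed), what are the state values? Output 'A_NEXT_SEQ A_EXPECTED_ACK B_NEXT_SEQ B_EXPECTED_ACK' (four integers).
After event 0: A_seq=129 A_ack=2000 B_seq=2000 B_ack=129
After event 1: A_seq=129 A_ack=2000 B_seq=2050 B_ack=129

129 2000 2050 129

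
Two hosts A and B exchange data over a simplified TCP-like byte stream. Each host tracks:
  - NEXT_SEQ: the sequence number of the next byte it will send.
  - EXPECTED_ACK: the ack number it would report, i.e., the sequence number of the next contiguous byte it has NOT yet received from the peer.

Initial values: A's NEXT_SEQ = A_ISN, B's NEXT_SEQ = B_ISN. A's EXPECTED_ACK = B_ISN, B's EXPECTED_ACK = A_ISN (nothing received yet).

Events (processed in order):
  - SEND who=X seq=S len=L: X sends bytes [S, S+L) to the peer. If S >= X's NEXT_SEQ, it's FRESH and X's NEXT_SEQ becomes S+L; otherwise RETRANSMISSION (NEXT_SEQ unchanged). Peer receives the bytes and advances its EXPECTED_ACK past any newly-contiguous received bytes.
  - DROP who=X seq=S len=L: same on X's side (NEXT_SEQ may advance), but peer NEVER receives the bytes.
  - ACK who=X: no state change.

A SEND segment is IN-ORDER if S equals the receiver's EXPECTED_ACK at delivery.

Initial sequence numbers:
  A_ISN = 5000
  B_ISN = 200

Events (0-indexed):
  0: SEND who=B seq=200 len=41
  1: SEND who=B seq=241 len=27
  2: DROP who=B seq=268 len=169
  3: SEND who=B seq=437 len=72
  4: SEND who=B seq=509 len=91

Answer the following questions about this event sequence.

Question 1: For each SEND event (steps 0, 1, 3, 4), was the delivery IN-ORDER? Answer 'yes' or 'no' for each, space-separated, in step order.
Step 0: SEND seq=200 -> in-order
Step 1: SEND seq=241 -> in-order
Step 3: SEND seq=437 -> out-of-order
Step 4: SEND seq=509 -> out-of-order

Answer: yes yes no no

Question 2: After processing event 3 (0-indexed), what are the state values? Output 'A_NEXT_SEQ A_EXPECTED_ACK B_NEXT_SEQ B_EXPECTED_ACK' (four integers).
After event 0: A_seq=5000 A_ack=241 B_seq=241 B_ack=5000
After event 1: A_seq=5000 A_ack=268 B_seq=268 B_ack=5000
After event 2: A_seq=5000 A_ack=268 B_seq=437 B_ack=5000
After event 3: A_seq=5000 A_ack=268 B_seq=509 B_ack=5000

5000 268 509 5000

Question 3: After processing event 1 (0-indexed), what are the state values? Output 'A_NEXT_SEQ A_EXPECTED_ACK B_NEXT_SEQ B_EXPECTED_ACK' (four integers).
After event 0: A_seq=5000 A_ack=241 B_seq=241 B_ack=5000
After event 1: A_seq=5000 A_ack=268 B_seq=268 B_ack=5000

5000 268 268 5000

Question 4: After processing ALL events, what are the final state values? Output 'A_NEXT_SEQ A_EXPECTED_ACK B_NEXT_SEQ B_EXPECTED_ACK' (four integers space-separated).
Answer: 5000 268 600 5000

Derivation:
After event 0: A_seq=5000 A_ack=241 B_seq=241 B_ack=5000
After event 1: A_seq=5000 A_ack=268 B_seq=268 B_ack=5000
After event 2: A_seq=5000 A_ack=268 B_seq=437 B_ack=5000
After event 3: A_seq=5000 A_ack=268 B_seq=509 B_ack=5000
After event 4: A_seq=5000 A_ack=268 B_seq=600 B_ack=5000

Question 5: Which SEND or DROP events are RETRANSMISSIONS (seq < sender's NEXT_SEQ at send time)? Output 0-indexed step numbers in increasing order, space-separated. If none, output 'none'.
Step 0: SEND seq=200 -> fresh
Step 1: SEND seq=241 -> fresh
Step 2: DROP seq=268 -> fresh
Step 3: SEND seq=437 -> fresh
Step 4: SEND seq=509 -> fresh

Answer: none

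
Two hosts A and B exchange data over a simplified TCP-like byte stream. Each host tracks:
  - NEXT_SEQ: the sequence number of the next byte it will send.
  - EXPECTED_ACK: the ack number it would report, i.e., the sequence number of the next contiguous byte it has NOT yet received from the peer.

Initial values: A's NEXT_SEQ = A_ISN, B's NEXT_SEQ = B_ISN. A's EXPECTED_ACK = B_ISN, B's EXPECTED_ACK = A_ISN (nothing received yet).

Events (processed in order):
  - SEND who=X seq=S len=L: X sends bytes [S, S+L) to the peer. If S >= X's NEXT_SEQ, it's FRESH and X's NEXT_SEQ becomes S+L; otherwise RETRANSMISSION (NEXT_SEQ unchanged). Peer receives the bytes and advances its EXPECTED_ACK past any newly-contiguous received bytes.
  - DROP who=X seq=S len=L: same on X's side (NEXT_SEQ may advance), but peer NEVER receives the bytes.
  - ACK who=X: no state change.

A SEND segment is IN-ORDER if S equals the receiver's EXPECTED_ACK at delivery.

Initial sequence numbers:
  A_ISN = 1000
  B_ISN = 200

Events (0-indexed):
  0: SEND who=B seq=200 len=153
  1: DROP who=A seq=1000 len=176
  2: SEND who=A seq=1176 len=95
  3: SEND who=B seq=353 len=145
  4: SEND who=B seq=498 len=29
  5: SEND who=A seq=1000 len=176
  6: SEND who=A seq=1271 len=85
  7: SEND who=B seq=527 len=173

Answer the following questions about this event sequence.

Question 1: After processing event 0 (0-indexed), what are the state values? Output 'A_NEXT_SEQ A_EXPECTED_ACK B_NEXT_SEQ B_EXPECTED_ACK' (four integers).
After event 0: A_seq=1000 A_ack=353 B_seq=353 B_ack=1000

1000 353 353 1000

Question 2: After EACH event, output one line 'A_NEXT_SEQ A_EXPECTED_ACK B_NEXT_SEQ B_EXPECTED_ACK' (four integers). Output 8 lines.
1000 353 353 1000
1176 353 353 1000
1271 353 353 1000
1271 498 498 1000
1271 527 527 1000
1271 527 527 1271
1356 527 527 1356
1356 700 700 1356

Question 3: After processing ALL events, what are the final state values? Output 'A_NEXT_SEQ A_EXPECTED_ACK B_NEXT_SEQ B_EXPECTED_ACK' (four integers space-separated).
Answer: 1356 700 700 1356

Derivation:
After event 0: A_seq=1000 A_ack=353 B_seq=353 B_ack=1000
After event 1: A_seq=1176 A_ack=353 B_seq=353 B_ack=1000
After event 2: A_seq=1271 A_ack=353 B_seq=353 B_ack=1000
After event 3: A_seq=1271 A_ack=498 B_seq=498 B_ack=1000
After event 4: A_seq=1271 A_ack=527 B_seq=527 B_ack=1000
After event 5: A_seq=1271 A_ack=527 B_seq=527 B_ack=1271
After event 6: A_seq=1356 A_ack=527 B_seq=527 B_ack=1356
After event 7: A_seq=1356 A_ack=700 B_seq=700 B_ack=1356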